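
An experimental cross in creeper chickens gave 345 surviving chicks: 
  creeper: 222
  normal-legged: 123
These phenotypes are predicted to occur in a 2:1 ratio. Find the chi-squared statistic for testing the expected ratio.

Under the 2:1 hypothesis (Σ ratio = 3, N = 345):
  creeper: 345 × 2/3 = 230
  normal-legged: 345 × 1/3 = 115
χ² = Σ (O − E)² / E
  creeper: (222 − 230)² / 230 = 0.2783
  normal-legged: (123 − 115)² / 115 = 0.5565
χ² = 0.2783 + 0.5565 = 0.8348 ≈ 0.835

0.835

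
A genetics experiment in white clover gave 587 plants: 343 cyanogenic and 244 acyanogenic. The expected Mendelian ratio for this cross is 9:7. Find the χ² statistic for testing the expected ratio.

1.136

Expected counts for N = 587 under a 9:7 ratio (total parts = 16):
  cyanogenic: 587 × 9/16 = 330.1875
  acyanogenic: 587 × 7/16 = 256.8125
χ² = Σ (O − E)² / E
  cyanogenic: (343 − 330.1875)² / 330.1875 = 0.4972
  acyanogenic: (244 − 256.8125)² / 256.8125 = 0.6392
χ² = 0.4972 + 0.6392 = 1.1364 ≈ 1.136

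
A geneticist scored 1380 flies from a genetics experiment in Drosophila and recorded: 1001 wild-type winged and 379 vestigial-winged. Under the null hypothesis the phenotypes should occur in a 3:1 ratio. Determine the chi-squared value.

The 3:1 ratio has 4 parts, so with N = 1380 the expected counts are:
  wild-type winged: 1380 × 3/4 = 1035
  vestigial-winged: 1380 × 1/4 = 345
χ² = Σ (O − E)² / E
  wild-type winged: (1001 − 1035)² / 1035 = 1.1169
  vestigial-winged: (379 − 345)² / 345 = 3.3507
χ² = 1.1169 + 3.3507 = 4.4676 ≈ 4.468

4.468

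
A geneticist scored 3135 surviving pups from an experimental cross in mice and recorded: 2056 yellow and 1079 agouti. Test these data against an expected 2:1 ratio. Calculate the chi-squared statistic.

1.659

Expected counts for N = 3135 under a 2:1 ratio (total parts = 3):
  yellow: 3135 × 2/3 = 2090
  agouti: 3135 × 1/3 = 1045
χ² = Σ (O − E)² / E
  yellow: (2056 − 2090)² / 2090 = 0.5531
  agouti: (1079 − 1045)² / 1045 = 1.1062
χ² = 0.5531 + 1.1062 = 1.6593 ≈ 1.659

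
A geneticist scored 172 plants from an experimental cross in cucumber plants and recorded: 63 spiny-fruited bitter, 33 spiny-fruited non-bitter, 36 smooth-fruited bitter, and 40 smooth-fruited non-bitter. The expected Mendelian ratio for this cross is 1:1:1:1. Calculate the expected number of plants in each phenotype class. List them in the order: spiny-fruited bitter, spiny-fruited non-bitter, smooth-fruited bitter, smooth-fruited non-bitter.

43, 43, 43, 43

Under the 1:1:1:1 hypothesis (Σ ratio = 4, N = 172):
  spiny-fruited bitter: 172 × 1/4 = 43
  spiny-fruited non-bitter: 172 × 1/4 = 43
  smooth-fruited bitter: 172 × 1/4 = 43
  smooth-fruited non-bitter: 172 × 1/4 = 43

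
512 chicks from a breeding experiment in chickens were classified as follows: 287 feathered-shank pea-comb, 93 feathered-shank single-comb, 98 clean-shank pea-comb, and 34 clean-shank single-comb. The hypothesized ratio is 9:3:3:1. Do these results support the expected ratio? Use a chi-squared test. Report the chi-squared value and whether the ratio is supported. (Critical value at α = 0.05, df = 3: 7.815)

0.264; consistent

Under the 9:3:3:1 hypothesis (Σ ratio = 16, N = 512):
  feathered-shank pea-comb: 512 × 9/16 = 288
  feathered-shank single-comb: 512 × 3/16 = 96
  clean-shank pea-comb: 512 × 3/16 = 96
  clean-shank single-comb: 512 × 1/16 = 32
χ² = Σ (O − E)² / E
  feathered-shank pea-comb: (287 − 288)² / 288 = 0.0035
  feathered-shank single-comb: (93 − 96)² / 96 = 0.0938
  clean-shank pea-comb: (98 − 96)² / 96 = 0.0417
  clean-shank single-comb: (34 − 32)² / 32 = 0.1250
χ² = 0.0035 + 0.0938 + 0.0417 + 0.1250 = 0.264
Degrees of freedom = 4 − 1 = 3; critical value at α = 0.05 is 7.815.
Since 0.264 < 7.815, we fail to reject the null hypothesis — the data are consistent with the 9:3:3:1 ratio.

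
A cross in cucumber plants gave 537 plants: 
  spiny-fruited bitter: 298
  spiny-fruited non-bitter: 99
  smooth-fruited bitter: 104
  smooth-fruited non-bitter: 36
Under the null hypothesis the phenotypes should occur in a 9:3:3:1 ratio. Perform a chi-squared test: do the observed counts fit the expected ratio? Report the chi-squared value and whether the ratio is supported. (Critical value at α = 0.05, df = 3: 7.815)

0.369; consistent

The 9:3:3:1 ratio has 16 parts, so with N = 537 the expected counts are:
  spiny-fruited bitter: 537 × 9/16 = 302.0625
  spiny-fruited non-bitter: 537 × 3/16 = 100.6875
  smooth-fruited bitter: 537 × 3/16 = 100.6875
  smooth-fruited non-bitter: 537 × 1/16 = 33.5625
χ² = Σ (O − E)² / E
  spiny-fruited bitter: (298 − 302.0625)² / 302.0625 = 0.0546
  spiny-fruited non-bitter: (99 − 100.6875)² / 100.6875 = 0.0283
  smooth-fruited bitter: (104 − 100.6875)² / 100.6875 = 0.1090
  smooth-fruited non-bitter: (36 − 33.5625)² / 33.5625 = 0.1770
χ² = 0.0546 + 0.0283 + 0.1090 + 0.1770 = 0.3689 ≈ 0.369
Degrees of freedom = 4 − 1 = 3; critical value at α = 0.05 is 7.815.
Since 0.369 < 7.815, we fail to reject the null hypothesis — the data are consistent with the 9:3:3:1 ratio.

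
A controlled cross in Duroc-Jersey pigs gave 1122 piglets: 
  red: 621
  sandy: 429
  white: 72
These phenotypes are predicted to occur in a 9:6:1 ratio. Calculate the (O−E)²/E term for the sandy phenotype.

The 9:6:1 ratio has 16 parts, so with N = 1122 the expected counts are:
  red: 1122 × 9/16 = 631.125
  sandy: 1122 × 6/16 = 420.75
  white: 1122 × 1/16 = 70.125
Contribution of sandy: (429 − 420.75)² / 420.75 = 0.1618

0.162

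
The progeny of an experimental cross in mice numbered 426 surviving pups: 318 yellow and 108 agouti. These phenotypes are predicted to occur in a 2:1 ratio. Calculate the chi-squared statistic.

Total ratio parts = 3. Expected numbers out of 426:
  yellow: 426 × 2/3 = 284
  agouti: 426 × 1/3 = 142
χ² = Σ (O − E)² / E
  yellow: (318 − 284)² / 284 = 4.0704
  agouti: (108 − 142)² / 142 = 8.1408
χ² = 4.0704 + 8.1408 = 12.2112 ≈ 12.211

12.211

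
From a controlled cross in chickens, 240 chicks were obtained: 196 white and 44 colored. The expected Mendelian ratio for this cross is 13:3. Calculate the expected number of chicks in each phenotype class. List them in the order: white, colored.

195, 45

The 13:3 ratio has 16 parts, so with N = 240 the expected counts are:
  white: 240 × 13/16 = 195
  colored: 240 × 3/16 = 45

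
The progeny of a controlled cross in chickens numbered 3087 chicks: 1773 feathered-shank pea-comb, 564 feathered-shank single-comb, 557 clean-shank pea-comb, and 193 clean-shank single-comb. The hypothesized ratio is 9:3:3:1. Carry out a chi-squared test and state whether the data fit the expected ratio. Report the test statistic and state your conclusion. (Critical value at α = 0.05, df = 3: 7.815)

Total ratio parts = 16. Expected numbers out of 3087:
  feathered-shank pea-comb: 3087 × 9/16 = 1736.4375
  feathered-shank single-comb: 3087 × 3/16 = 578.8125
  clean-shank pea-comb: 3087 × 3/16 = 578.8125
  clean-shank single-comb: 3087 × 1/16 = 192.9375
χ² = Σ (O − E)² / E
  feathered-shank pea-comb: (1773 − 1736.4375)² / 1736.4375 = 0.7699
  feathered-shank single-comb: (564 − 578.8125)² / 578.8125 = 0.3791
  clean-shank pea-comb: (557 − 578.8125)² / 578.8125 = 0.8220
  clean-shank single-comb: (193 − 192.9375)² / 192.9375 = 0.0000
χ² = 0.7699 + 0.3791 + 0.8220 + 0.0000 = 1.971
Degrees of freedom = 4 − 1 = 3; critical value at α = 0.05 is 7.815.
Since 1.971 < 7.815, we fail to reject the null hypothesis — the data are consistent with the 9:3:3:1 ratio.

1.971; consistent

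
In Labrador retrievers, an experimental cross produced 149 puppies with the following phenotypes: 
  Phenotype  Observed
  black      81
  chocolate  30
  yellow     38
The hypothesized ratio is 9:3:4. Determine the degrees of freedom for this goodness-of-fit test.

A goodness-of-fit test with 3 phenotype classes has df = 3 − 1 = 2.

2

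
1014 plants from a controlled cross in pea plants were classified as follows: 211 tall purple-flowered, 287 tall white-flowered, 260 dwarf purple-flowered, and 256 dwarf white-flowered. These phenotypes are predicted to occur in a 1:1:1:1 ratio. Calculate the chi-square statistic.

11.744

Expected counts for N = 1014 under a 1:1:1:1 ratio (total parts = 4):
  tall purple-flowered: 1014 × 1/4 = 253.5
  tall white-flowered: 1014 × 1/4 = 253.5
  dwarf purple-flowered: 1014 × 1/4 = 253.5
  dwarf white-flowered: 1014 × 1/4 = 253.5
χ² = Σ (O − E)² / E
  tall purple-flowered: (211 − 253.5)² / 253.5 = 7.1252
  tall white-flowered: (287 − 253.5)² / 253.5 = 4.4270
  dwarf purple-flowered: (260 − 253.5)² / 253.5 = 0.1667
  dwarf white-flowered: (256 − 253.5)² / 253.5 = 0.0247
χ² = 7.1252 + 4.4270 + 0.1667 + 0.0247 = 11.7436 ≈ 11.744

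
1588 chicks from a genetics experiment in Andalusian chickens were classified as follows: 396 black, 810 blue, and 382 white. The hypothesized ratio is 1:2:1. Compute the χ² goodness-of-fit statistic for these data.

Expected counts for N = 1588 under a 1:2:1 ratio (total parts = 4):
  black: 1588 × 1/4 = 397
  blue: 1588 × 2/4 = 794
  white: 1588 × 1/4 = 397
χ² = Σ (O − E)² / E
  black: (396 − 397)² / 397 = 0.0025
  blue: (810 − 794)² / 794 = 0.3224
  white: (382 − 397)² / 397 = 0.5668
χ² = 0.0025 + 0.3224 + 0.5668 = 0.8917 ≈ 0.892

0.892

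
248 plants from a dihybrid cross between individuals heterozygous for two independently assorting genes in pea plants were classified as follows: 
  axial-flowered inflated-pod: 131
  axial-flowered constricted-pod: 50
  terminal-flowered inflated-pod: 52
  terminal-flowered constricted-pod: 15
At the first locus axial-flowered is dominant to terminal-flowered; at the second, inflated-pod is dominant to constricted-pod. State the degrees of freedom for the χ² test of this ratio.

3

A dihybrid F₂ with independent assortment and complete dominance at both loci gives a 9:3:3:1 phenotypic ratio.
A goodness-of-fit test with 4 phenotype classes has df = 4 − 1 = 3.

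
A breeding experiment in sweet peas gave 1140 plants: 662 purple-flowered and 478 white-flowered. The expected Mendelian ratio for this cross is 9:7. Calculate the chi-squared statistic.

1.535

The 9:7 ratio has 16 parts, so with N = 1140 the expected counts are:
  purple-flowered: 1140 × 9/16 = 641.25
  white-flowered: 1140 × 7/16 = 498.75
χ² = Σ (O − E)² / E
  purple-flowered: (662 − 641.25)² / 641.25 = 0.6714
  white-flowered: (478 − 498.75)² / 498.75 = 0.8633
χ² = 0.6714 + 0.8633 = 1.5347 ≈ 1.535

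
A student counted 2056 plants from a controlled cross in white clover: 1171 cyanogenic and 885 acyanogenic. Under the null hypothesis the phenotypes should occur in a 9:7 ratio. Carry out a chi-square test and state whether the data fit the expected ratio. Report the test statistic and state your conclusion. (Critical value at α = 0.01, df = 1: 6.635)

0.416; consistent

The 9:7 ratio has 16 parts, so with N = 2056 the expected counts are:
  cyanogenic: 2056 × 9/16 = 1156.5
  acyanogenic: 2056 × 7/16 = 899.5
χ² = Σ (O − E)² / E
  cyanogenic: (1171 − 1156.5)² / 1156.5 = 0.1818
  acyanogenic: (885 − 899.5)² / 899.5 = 0.2337
χ² = 0.1818 + 0.2337 = 0.4155 ≈ 0.416
Degrees of freedom = 2 − 1 = 1; critical value at α = 0.01 is 6.635.
Since 0.416 < 6.635, we fail to reject the null hypothesis — the data are consistent with the 9:7 ratio.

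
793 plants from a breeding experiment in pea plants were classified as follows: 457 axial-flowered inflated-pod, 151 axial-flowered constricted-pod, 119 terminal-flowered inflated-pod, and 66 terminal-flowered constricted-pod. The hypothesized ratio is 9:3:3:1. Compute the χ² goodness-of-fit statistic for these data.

The 9:3:3:1 ratio has 16 parts, so with N = 793 the expected counts are:
  axial-flowered inflated-pod: 793 × 9/16 = 446.0625
  axial-flowered constricted-pod: 793 × 3/16 = 148.6875
  terminal-flowered inflated-pod: 793 × 3/16 = 148.6875
  terminal-flowered constricted-pod: 793 × 1/16 = 49.5625
χ² = Σ (O − E)² / E
  axial-flowered inflated-pod: (457 − 446.0625)² / 446.0625 = 0.2682
  axial-flowered constricted-pod: (151 − 148.6875)² / 148.6875 = 0.0360
  terminal-flowered inflated-pod: (119 − 148.6875)² / 148.6875 = 5.9275
  terminal-flowered constricted-pod: (66 − 49.5625)² / 49.5625 = 5.4515
χ² = 0.2682 + 0.0360 + 5.9275 + 5.4515 = 11.6832 ≈ 11.683

11.683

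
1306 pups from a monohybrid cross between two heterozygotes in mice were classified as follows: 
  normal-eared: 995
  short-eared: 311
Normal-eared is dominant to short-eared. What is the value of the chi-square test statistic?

For a monohybrid cross between heterozygotes with complete dominance, the expected phenotypic ratio is 3:1.
Under the 3:1 hypothesis (Σ ratio = 4, N = 1306):
  normal-eared: 1306 × 3/4 = 979.5
  short-eared: 1306 × 1/4 = 326.5
χ² = Σ (O − E)² / E
  normal-eared: (995 − 979.5)² / 979.5 = 0.2453
  short-eared: (311 − 326.5)² / 326.5 = 0.7358
χ² = 0.2453 + 0.7358 = 0.9811 ≈ 0.981

0.981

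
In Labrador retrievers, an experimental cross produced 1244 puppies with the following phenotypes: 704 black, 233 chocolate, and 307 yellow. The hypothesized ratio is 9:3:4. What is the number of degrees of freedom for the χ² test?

2

A goodness-of-fit test with 3 phenotype classes has df = 3 − 1 = 2.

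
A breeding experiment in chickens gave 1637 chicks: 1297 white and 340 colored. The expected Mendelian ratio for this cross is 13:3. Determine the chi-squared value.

4.383

The 13:3 ratio has 16 parts, so with N = 1637 the expected counts are:
  white: 1637 × 13/16 = 1330.0625
  colored: 1637 × 3/16 = 306.9375
χ² = Σ (O − E)² / E
  white: (1297 − 1330.0625)² / 1330.0625 = 0.8219
  colored: (340 − 306.9375)² / 306.9375 = 3.5614
χ² = 0.8219 + 3.5614 = 4.3833 ≈ 4.383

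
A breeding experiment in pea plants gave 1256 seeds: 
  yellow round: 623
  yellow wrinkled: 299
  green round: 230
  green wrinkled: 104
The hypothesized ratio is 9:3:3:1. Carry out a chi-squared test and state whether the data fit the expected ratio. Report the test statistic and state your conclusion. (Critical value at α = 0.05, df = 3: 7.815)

Expected counts for N = 1256 under a 9:3:3:1 ratio (total parts = 16):
  yellow round: 1256 × 9/16 = 706.5
  yellow wrinkled: 1256 × 3/16 = 235.5
  green round: 1256 × 3/16 = 235.5
  green wrinkled: 1256 × 1/16 = 78.5
χ² = Σ (O − E)² / E
  yellow round: (623 − 706.5)² / 706.5 = 9.8687
  yellow wrinkled: (299 − 235.5)² / 235.5 = 17.1221
  green round: (230 − 235.5)² / 235.5 = 0.1285
  green wrinkled: (104 − 78.5)² / 78.5 = 8.2834
χ² = 9.8687 + 17.1221 + 0.1285 + 8.2834 = 35.4027 ≈ 35.403
Degrees of freedom = 4 − 1 = 3; critical value at α = 0.05 is 7.815.
Since 35.403 > 7.815, we reject the null hypothesis — the data do not fit the 9:3:3:1 ratio.

35.403; not consistent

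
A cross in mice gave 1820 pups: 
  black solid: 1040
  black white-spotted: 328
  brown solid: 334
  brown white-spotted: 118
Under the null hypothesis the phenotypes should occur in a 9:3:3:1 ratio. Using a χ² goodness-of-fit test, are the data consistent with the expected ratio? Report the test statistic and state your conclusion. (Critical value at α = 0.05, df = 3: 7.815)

1.085; consistent

Expected counts for N = 1820 under a 9:3:3:1 ratio (total parts = 16):
  black solid: 1820 × 9/16 = 1023.75
  black white-spotted: 1820 × 3/16 = 341.25
  brown solid: 1820 × 3/16 = 341.25
  brown white-spotted: 1820 × 1/16 = 113.75
χ² = Σ (O − E)² / E
  black solid: (1040 − 1023.75)² / 1023.75 = 0.2579
  black white-spotted: (328 − 341.25)² / 341.25 = 0.5145
  brown solid: (334 − 341.25)² / 341.25 = 0.1540
  brown white-spotted: (118 − 113.75)² / 113.75 = 0.1588
χ² = 0.2579 + 0.5145 + 0.1540 + 0.1588 = 1.0852 ≈ 1.085
Degrees of freedom = 4 − 1 = 3; critical value at α = 0.05 is 7.815.
Since 1.085 < 7.815, we fail to reject the null hypothesis — the data are consistent with the 9:3:3:1 ratio.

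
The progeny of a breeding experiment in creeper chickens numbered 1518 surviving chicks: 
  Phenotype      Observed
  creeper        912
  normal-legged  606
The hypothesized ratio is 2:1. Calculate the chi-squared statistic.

Total ratio parts = 3. Expected numbers out of 1518:
  creeper: 1518 × 2/3 = 1012
  normal-legged: 1518 × 1/3 = 506
χ² = Σ (O − E)² / E
  creeper: (912 − 1012)² / 1012 = 9.8814
  normal-legged: (606 − 506)² / 506 = 19.7628
χ² = 9.8814 + 19.7628 = 29.6442 ≈ 29.644

29.644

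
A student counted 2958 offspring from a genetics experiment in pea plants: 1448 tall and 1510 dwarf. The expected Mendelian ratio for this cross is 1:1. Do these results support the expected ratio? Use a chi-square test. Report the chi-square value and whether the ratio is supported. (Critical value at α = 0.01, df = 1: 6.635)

Expected counts for N = 2958 under a 1:1 ratio (total parts = 2):
  tall: 2958 × 1/2 = 1479
  dwarf: 2958 × 1/2 = 1479
χ² = Σ (O − E)² / E
  tall: (1448 − 1479)² / 1479 = 0.6498
  dwarf: (1510 − 1479)² / 1479 = 0.6498
χ² = 0.6498 + 0.6498 = 1.2996 ≈ 1.300
Degrees of freedom = 2 − 1 = 1; critical value at α = 0.01 is 6.635.
Since 1.300 < 6.635, we fail to reject the null hypothesis — the data are consistent with the 1:1 ratio.

1.300; consistent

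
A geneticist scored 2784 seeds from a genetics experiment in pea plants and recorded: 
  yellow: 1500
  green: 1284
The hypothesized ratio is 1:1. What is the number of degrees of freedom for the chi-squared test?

A goodness-of-fit test with 2 phenotype classes has df = 2 − 1 = 1.

1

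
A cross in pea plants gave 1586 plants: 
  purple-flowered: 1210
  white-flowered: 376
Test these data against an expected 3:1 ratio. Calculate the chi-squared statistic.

1.413

The 3:1 ratio has 4 parts, so with N = 1586 the expected counts are:
  purple-flowered: 1586 × 3/4 = 1189.5
  white-flowered: 1586 × 1/4 = 396.5
χ² = Σ (O − E)² / E
  purple-flowered: (1210 − 1189.5)² / 1189.5 = 0.3533
  white-flowered: (376 − 396.5)² / 396.5 = 1.0599
χ² = 0.3533 + 1.0599 = 1.4132 ≈ 1.413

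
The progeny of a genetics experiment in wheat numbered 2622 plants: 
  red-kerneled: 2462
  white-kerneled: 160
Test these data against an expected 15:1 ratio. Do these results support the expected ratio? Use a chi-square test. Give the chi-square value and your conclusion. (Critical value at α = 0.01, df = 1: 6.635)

Total ratio parts = 16. Expected numbers out of 2622:
  red-kerneled: 2622 × 15/16 = 2458.125
  white-kerneled: 2622 × 1/16 = 163.875
χ² = Σ (O − E)² / E
  red-kerneled: (2462 − 2458.125)² / 2458.125 = 0.0061
  white-kerneled: (160 − 163.875)² / 163.875 = 0.0916
χ² = 0.0061 + 0.0916 = 0.0977 ≈ 0.098
Degrees of freedom = 2 − 1 = 1; critical value at α = 0.01 is 6.635.
Since 0.098 < 6.635, we fail to reject the null hypothesis — the data are consistent with the 15:1 ratio.

0.098; consistent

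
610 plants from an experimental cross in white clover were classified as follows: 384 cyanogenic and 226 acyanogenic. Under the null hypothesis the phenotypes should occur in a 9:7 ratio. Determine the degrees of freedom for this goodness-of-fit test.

1

A goodness-of-fit test with 2 phenotype classes has df = 2 − 1 = 1.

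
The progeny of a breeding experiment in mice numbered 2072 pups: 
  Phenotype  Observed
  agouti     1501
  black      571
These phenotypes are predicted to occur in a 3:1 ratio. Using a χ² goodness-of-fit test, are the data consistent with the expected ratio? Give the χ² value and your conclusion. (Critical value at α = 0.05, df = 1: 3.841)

7.230; not consistent

The 3:1 ratio has 4 parts, so with N = 2072 the expected counts are:
  agouti: 2072 × 3/4 = 1554
  black: 2072 × 1/4 = 518
χ² = Σ (O − E)² / E
  agouti: (1501 − 1554)² / 1554 = 1.8076
  black: (571 − 518)² / 518 = 5.4228
χ² = 1.8076 + 5.4228 = 7.2304 ≈ 7.230
Degrees of freedom = 2 − 1 = 1; critical value at α = 0.05 is 3.841.
Since 7.230 > 3.841, we reject the null hypothesis — the data do not fit the 3:1 ratio.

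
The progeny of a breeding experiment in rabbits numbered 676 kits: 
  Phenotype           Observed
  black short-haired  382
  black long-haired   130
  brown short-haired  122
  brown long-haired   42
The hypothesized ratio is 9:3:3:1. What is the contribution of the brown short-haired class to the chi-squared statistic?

0.178

Total ratio parts = 16. Expected numbers out of 676:
  black short-haired: 676 × 9/16 = 380.25
  black long-haired: 676 × 3/16 = 126.75
  brown short-haired: 676 × 3/16 = 126.75
  brown long-haired: 676 × 1/16 = 42.25
Contribution of brown short-haired: (122 − 126.75)² / 126.75 = 0.1780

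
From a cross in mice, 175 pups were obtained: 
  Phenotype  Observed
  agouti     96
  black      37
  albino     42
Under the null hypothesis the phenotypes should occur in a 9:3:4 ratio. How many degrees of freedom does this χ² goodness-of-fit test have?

A goodness-of-fit test with 3 phenotype classes has df = 3 − 1 = 2.

2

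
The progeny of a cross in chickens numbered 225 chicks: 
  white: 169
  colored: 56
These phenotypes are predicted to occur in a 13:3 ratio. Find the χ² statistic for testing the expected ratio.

5.566

The 13:3 ratio has 16 parts, so with N = 225 the expected counts are:
  white: 225 × 13/16 = 182.8125
  colored: 225 × 3/16 = 42.1875
χ² = Σ (O − E)² / E
  white: (169 − 182.8125)² / 182.8125 = 1.0436
  colored: (56 − 42.1875)² / 42.1875 = 4.5223
χ² = 1.0436 + 4.5223 = 5.5659 ≈ 5.566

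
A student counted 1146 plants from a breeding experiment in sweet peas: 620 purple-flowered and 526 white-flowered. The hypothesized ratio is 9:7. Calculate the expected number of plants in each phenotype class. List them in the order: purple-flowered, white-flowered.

644.625, 501.375

The 9:7 ratio has 16 parts, so with N = 1146 the expected counts are:
  purple-flowered: 1146 × 9/16 = 644.625
  white-flowered: 1146 × 7/16 = 501.375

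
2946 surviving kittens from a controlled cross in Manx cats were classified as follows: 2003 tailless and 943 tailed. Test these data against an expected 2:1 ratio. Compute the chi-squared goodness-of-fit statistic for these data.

2.323

Expected counts for N = 2946 under a 2:1 ratio (total parts = 3):
  tailless: 2946 × 2/3 = 1964
  tailed: 2946 × 1/3 = 982
χ² = Σ (O − E)² / E
  tailless: (2003 − 1964)² / 1964 = 0.7744
  tailed: (943 − 982)² / 982 = 1.5489
χ² = 0.7744 + 1.5489 = 2.3233 ≈ 2.323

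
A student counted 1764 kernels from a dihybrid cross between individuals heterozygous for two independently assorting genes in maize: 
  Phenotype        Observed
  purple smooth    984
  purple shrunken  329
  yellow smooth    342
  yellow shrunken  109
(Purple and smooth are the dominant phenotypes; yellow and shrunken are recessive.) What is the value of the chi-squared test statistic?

A dihybrid F₂ with independent assortment and complete dominance at both loci gives a 9:3:3:1 phenotypic ratio.
Expected counts for N = 1764 under a 9:3:3:1 ratio (total parts = 16):
  purple smooth: 1764 × 9/16 = 992.25
  purple shrunken: 1764 × 3/16 = 330.75
  yellow smooth: 1764 × 3/16 = 330.75
  yellow shrunken: 1764 × 1/16 = 110.25
χ² = Σ (O − E)² / E
  purple smooth: (984 − 992.25)² / 992.25 = 0.0686
  purple shrunken: (329 − 330.75)² / 330.75 = 0.0093
  yellow smooth: (342 − 330.75)² / 330.75 = 0.3827
  yellow shrunken: (109 − 110.25)² / 110.25 = 0.0142
χ² = 0.0686 + 0.0093 + 0.3827 + 0.0142 = 0.4748 ≈ 0.475

0.475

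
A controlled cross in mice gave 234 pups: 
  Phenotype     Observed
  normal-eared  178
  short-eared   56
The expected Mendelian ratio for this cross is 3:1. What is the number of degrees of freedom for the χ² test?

1

A goodness-of-fit test with 2 phenotype classes has df = 2 − 1 = 1.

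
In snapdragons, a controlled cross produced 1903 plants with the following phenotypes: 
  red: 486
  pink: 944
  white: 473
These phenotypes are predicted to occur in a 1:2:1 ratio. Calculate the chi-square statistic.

0.296

Under the 1:2:1 hypothesis (Σ ratio = 4, N = 1903):
  red: 1903 × 1/4 = 475.75
  pink: 1903 × 2/4 = 951.5
  white: 1903 × 1/4 = 475.75
χ² = Σ (O − E)² / E
  red: (486 − 475.75)² / 475.75 = 0.2208
  pink: (944 − 951.5)² / 951.5 = 0.0591
  white: (473 − 475.75)² / 475.75 = 0.0159
χ² = 0.2208 + 0.0591 + 0.0159 = 0.2958 ≈ 0.296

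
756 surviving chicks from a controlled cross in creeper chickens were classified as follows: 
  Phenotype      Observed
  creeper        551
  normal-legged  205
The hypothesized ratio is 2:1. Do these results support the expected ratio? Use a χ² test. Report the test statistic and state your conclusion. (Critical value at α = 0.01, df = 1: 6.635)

Expected counts for N = 756 under a 2:1 ratio (total parts = 3):
  creeper: 756 × 2/3 = 504
  normal-legged: 756 × 1/3 = 252
χ² = Σ (O − E)² / E
  creeper: (551 − 504)² / 504 = 4.3829
  normal-legged: (205 − 252)² / 252 = 8.7659
χ² = 4.3829 + 8.7659 = 13.1488 ≈ 13.149
Degrees of freedom = 2 − 1 = 1; critical value at α = 0.01 is 6.635.
Since 13.149 > 6.635, we reject the null hypothesis — the data do not fit the 2:1 ratio.

13.149; not consistent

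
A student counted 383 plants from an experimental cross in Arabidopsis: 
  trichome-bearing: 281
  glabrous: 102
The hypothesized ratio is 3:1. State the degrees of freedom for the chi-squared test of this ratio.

A goodness-of-fit test with 2 phenotype classes has df = 2 − 1 = 1.

1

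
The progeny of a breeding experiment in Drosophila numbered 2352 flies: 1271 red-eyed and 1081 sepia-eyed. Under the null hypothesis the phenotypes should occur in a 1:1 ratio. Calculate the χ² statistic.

15.349

Under the 1:1 hypothesis (Σ ratio = 2, N = 2352):
  red-eyed: 2352 × 1/2 = 1176
  sepia-eyed: 2352 × 1/2 = 1176
χ² = Σ (O − E)² / E
  red-eyed: (1271 − 1176)² / 1176 = 7.6743
  sepia-eyed: (1081 − 1176)² / 1176 = 7.6743
χ² = 7.6743 + 7.6743 = 15.3486 ≈ 15.349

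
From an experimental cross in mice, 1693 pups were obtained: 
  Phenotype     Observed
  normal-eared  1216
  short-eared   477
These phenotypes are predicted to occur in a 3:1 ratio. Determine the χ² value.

9.101

The 3:1 ratio has 4 parts, so with N = 1693 the expected counts are:
  normal-eared: 1693 × 3/4 = 1269.75
  short-eared: 1693 × 1/4 = 423.25
χ² = Σ (O − E)² / E
  normal-eared: (1216 − 1269.75)² / 1269.75 = 2.2753
  short-eared: (477 − 423.25)² / 423.25 = 6.8259
χ² = 2.2753 + 6.8259 = 9.1012 ≈ 9.101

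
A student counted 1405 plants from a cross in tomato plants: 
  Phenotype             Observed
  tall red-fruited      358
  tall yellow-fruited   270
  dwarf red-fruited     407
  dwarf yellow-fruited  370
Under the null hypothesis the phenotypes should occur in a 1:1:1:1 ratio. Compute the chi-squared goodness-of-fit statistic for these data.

28.774

Total ratio parts = 4. Expected numbers out of 1405:
  tall red-fruited: 1405 × 1/4 = 351.25
  tall yellow-fruited: 1405 × 1/4 = 351.25
  dwarf red-fruited: 1405 × 1/4 = 351.25
  dwarf yellow-fruited: 1405 × 1/4 = 351.25
χ² = Σ (O − E)² / E
  tall red-fruited: (358 − 351.25)² / 351.25 = 0.1297
  tall yellow-fruited: (270 − 351.25)² / 351.25 = 18.7945
  dwarf red-fruited: (407 − 351.25)² / 351.25 = 8.8486
  dwarf yellow-fruited: (370 − 351.25)² / 351.25 = 1.0009
χ² = 0.1297 + 18.7945 + 8.8486 + 1.0009 = 28.7737 ≈ 28.774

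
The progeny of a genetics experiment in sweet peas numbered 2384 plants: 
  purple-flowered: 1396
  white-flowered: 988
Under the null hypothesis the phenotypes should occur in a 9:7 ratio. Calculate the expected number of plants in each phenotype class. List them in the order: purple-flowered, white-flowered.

1341, 1043

The 9:7 ratio has 16 parts, so with N = 2384 the expected counts are:
  purple-flowered: 2384 × 9/16 = 1341
  white-flowered: 2384 × 7/16 = 1043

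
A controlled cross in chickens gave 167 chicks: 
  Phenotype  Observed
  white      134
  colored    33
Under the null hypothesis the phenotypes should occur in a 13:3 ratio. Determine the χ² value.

0.112

The 13:3 ratio has 16 parts, so with N = 167 the expected counts are:
  white: 167 × 13/16 = 135.6875
  colored: 167 × 3/16 = 31.3125
χ² = Σ (O − E)² / E
  white: (134 − 135.6875)² / 135.6875 = 0.0210
  colored: (33 − 31.3125)² / 31.3125 = 0.0909
χ² = 0.0210 + 0.0909 = 0.1119 ≈ 0.112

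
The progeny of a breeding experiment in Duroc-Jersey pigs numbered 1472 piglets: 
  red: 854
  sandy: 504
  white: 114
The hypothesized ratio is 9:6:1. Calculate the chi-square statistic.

10.251

Total ratio parts = 16. Expected numbers out of 1472:
  red: 1472 × 9/16 = 828
  sandy: 1472 × 6/16 = 552
  white: 1472 × 1/16 = 92
χ² = Σ (O − E)² / E
  red: (854 − 828)² / 828 = 0.8164
  sandy: (504 − 552)² / 552 = 4.1739
  white: (114 − 92)² / 92 = 5.2609
χ² = 0.8164 + 4.1739 + 5.2609 = 10.2512 ≈ 10.251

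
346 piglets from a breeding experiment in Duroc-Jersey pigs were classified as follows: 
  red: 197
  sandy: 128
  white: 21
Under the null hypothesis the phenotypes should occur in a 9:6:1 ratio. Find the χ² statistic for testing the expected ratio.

Under the 9:6:1 hypothesis (Σ ratio = 16, N = 346):
  red: 346 × 9/16 = 194.625
  sandy: 346 × 6/16 = 129.75
  white: 346 × 1/16 = 21.625
χ² = Σ (O − E)² / E
  red: (197 − 194.625)² / 194.625 = 0.0290
  sandy: (128 − 129.75)² / 129.75 = 0.0236
  white: (21 − 21.625)² / 21.625 = 0.0181
χ² = 0.0290 + 0.0236 + 0.0181 = 0.0707 ≈ 0.071

0.071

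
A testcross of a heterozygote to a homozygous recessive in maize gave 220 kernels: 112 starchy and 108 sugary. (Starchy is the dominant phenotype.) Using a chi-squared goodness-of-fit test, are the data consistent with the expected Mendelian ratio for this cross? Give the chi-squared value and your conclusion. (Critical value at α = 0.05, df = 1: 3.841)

0.073; consistent

A testcross of a heterozygote (Aa × aa) gives a 1:1 phenotypic ratio.
Total ratio parts = 2. Expected numbers out of 220:
  starchy: 220 × 1/2 = 110
  sugary: 220 × 1/2 = 110
χ² = Σ (O − E)² / E
  starchy: (112 − 110)² / 110 = 0.0364
  sugary: (108 − 110)² / 110 = 0.0364
χ² = 0.0364 + 0.0364 = 0.0728 ≈ 0.073
Degrees of freedom = 2 − 1 = 1; critical value at α = 0.05 is 3.841.
Since 0.073 < 3.841, we fail to reject the null hypothesis — the data are consistent with the 1:1 ratio.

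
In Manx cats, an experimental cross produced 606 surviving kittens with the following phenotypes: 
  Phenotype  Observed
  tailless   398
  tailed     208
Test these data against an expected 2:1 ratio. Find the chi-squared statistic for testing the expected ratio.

Total ratio parts = 3. Expected numbers out of 606:
  tailless: 606 × 2/3 = 404
  tailed: 606 × 1/3 = 202
χ² = Σ (O − E)² / E
  tailless: (398 − 404)² / 404 = 0.0891
  tailed: (208 − 202)² / 202 = 0.1782
χ² = 0.0891 + 0.1782 = 0.2673 ≈ 0.267

0.267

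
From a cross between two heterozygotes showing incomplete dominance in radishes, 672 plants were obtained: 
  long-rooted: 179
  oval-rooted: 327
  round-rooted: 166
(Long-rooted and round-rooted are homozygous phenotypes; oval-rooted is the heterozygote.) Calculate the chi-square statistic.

With incomplete dominance, a heterozygote × heterozygote cross gives a 1:2:1 phenotypic ratio.
Expected counts for N = 672 under a 1:2:1 ratio (total parts = 4):
  long-rooted: 672 × 1/4 = 168
  oval-rooted: 672 × 2/4 = 336
  round-rooted: 672 × 1/4 = 168
χ² = Σ (O − E)² / E
  long-rooted: (179 − 168)² / 168 = 0.7202
  oval-rooted: (327 − 336)² / 336 = 0.2411
  round-rooted: (166 − 168)² / 168 = 0.0238
χ² = 0.7202 + 0.2411 + 0.0238 = 0.9851 ≈ 0.985

0.985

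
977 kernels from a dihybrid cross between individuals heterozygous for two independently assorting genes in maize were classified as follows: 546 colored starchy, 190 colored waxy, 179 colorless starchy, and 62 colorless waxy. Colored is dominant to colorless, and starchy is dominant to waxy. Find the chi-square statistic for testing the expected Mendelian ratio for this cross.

0.387

A dihybrid F₂ with independent assortment and complete dominance at both loci gives a 9:3:3:1 phenotypic ratio.
The 9:3:3:1 ratio has 16 parts, so with N = 977 the expected counts are:
  colored starchy: 977 × 9/16 = 549.5625
  colored waxy: 977 × 3/16 = 183.1875
  colorless starchy: 977 × 3/16 = 183.1875
  colorless waxy: 977 × 1/16 = 61.0625
χ² = Σ (O − E)² / E
  colored starchy: (546 − 549.5625)² / 549.5625 = 0.0231
  colored waxy: (190 − 183.1875)² / 183.1875 = 0.2533
  colorless starchy: (179 − 183.1875)² / 183.1875 = 0.0957
  colorless waxy: (62 − 61.0625)² / 61.0625 = 0.0144
χ² = 0.0231 + 0.2533 + 0.0957 + 0.0144 = 0.3865 ≈ 0.387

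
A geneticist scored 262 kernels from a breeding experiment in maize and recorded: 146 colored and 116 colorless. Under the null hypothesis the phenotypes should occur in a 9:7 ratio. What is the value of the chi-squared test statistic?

Under the 9:7 hypothesis (Σ ratio = 16, N = 262):
  colored: 262 × 9/16 = 147.375
  colorless: 262 × 7/16 = 114.625
χ² = Σ (O − E)² / E
  colored: (146 − 147.375)² / 147.375 = 0.0128
  colorless: (116 − 114.625)² / 114.625 = 0.0165
χ² = 0.0128 + 0.0165 = 0.0293 ≈ 0.029

0.029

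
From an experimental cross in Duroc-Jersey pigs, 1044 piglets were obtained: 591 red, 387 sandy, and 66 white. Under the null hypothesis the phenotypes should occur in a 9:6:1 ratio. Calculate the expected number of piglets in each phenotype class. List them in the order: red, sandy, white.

The 9:6:1 ratio has 16 parts, so with N = 1044 the expected counts are:
  red: 1044 × 9/16 = 587.25
  sandy: 1044 × 6/16 = 391.5
  white: 1044 × 1/16 = 65.25

587.25, 391.5, 65.25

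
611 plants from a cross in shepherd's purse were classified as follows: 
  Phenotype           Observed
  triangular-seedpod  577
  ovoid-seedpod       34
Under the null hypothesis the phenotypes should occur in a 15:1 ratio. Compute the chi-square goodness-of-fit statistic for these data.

0.490

The 15:1 ratio has 16 parts, so with N = 611 the expected counts are:
  triangular-seedpod: 611 × 15/16 = 572.8125
  ovoid-seedpod: 611 × 1/16 = 38.1875
χ² = Σ (O − E)² / E
  triangular-seedpod: (577 − 572.8125)² / 572.8125 = 0.0306
  ovoid-seedpod: (34 − 38.1875)² / 38.1875 = 0.4592
χ² = 0.0306 + 0.4592 = 0.4898 ≈ 0.490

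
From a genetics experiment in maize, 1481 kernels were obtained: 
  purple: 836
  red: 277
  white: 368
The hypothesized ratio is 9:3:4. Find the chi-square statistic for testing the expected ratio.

Expected counts for N = 1481 under a 9:3:4 ratio (total parts = 16):
  purple: 1481 × 9/16 = 833.0625
  red: 1481 × 3/16 = 277.6875
  white: 1481 × 4/16 = 370.25
χ² = Σ (O − E)² / E
  purple: (836 − 833.0625)² / 833.0625 = 0.0104
  red: (277 − 277.6875)² / 277.6875 = 0.0017
  white: (368 − 370.25)² / 370.25 = 0.0137
χ² = 0.0104 + 0.0017 + 0.0137 = 0.0258 ≈ 0.026

0.026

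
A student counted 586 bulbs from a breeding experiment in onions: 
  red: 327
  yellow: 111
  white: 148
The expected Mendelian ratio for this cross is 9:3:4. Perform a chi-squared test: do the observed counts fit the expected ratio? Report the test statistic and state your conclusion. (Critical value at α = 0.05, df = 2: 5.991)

0.048; consistent

Total ratio parts = 16. Expected numbers out of 586:
  red: 586 × 9/16 = 329.625
  yellow: 586 × 3/16 = 109.875
  white: 586 × 4/16 = 146.5
χ² = Σ (O − E)² / E
  red: (327 − 329.625)² / 329.625 = 0.0209
  yellow: (111 − 109.875)² / 109.875 = 0.0115
  white: (148 − 146.5)² / 146.5 = 0.0154
χ² = 0.0209 + 0.0115 + 0.0154 = 0.0478 ≈ 0.048
Degrees of freedom = 3 − 1 = 2; critical value at α = 0.05 is 5.991.
Since 0.048 < 5.991, we fail to reject the null hypothesis — the data are consistent with the 9:3:4 ratio.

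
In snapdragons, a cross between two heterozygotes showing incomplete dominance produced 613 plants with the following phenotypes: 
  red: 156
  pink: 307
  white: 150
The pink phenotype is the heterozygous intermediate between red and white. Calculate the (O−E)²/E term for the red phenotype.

0.049

With incomplete dominance, a heterozygote × heterozygote cross gives a 1:2:1 phenotypic ratio.
Total ratio parts = 4. Expected numbers out of 613:
  red: 613 × 1/4 = 153.25
  pink: 613 × 2/4 = 306.5
  white: 613 × 1/4 = 153.25
Contribution of red: (156 − 153.25)² / 153.25 = 0.0493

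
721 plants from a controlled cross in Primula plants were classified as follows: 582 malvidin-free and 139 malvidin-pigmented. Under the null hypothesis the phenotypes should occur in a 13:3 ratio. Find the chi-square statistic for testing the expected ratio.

The 13:3 ratio has 16 parts, so with N = 721 the expected counts are:
  malvidin-free: 721 × 13/16 = 585.8125
  malvidin-pigmented: 721 × 3/16 = 135.1875
χ² = Σ (O − E)² / E
  malvidin-free: (582 − 585.8125)² / 585.8125 = 0.0248
  malvidin-pigmented: (139 − 135.1875)² / 135.1875 = 0.1075
χ² = 0.0248 + 0.1075 = 0.1323 ≈ 0.132

0.132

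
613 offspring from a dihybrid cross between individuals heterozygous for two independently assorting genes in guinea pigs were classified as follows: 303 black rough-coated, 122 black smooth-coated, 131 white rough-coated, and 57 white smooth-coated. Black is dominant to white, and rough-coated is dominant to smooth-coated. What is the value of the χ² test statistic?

16.864

A dihybrid F₂ with independent assortment and complete dominance at both loci gives a 9:3:3:1 phenotypic ratio.
Under the 9:3:3:1 hypothesis (Σ ratio = 16, N = 613):
  black rough-coated: 613 × 9/16 = 344.8125
  black smooth-coated: 613 × 3/16 = 114.9375
  white rough-coated: 613 × 3/16 = 114.9375
  white smooth-coated: 613 × 1/16 = 38.3125
χ² = Σ (O − E)² / E
  black rough-coated: (303 − 344.8125)² / 344.8125 = 5.0702
  black smooth-coated: (122 − 114.9375)² / 114.9375 = 0.4340
  white rough-coated: (131 − 114.9375)² / 114.9375 = 2.2447
  white smooth-coated: (57 − 38.3125)² / 38.3125 = 9.1151
χ² = 5.0702 + 0.4340 + 2.2447 + 9.1151 = 16.864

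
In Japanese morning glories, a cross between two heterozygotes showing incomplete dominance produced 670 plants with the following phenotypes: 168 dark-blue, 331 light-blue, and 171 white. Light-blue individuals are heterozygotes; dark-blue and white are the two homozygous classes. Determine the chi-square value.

With incomplete dominance, a heterozygote × heterozygote cross gives a 1:2:1 phenotypic ratio.
Expected counts for N = 670 under a 1:2:1 ratio (total parts = 4):
  dark-blue: 670 × 1/4 = 167.5
  light-blue: 670 × 2/4 = 335
  white: 670 × 1/4 = 167.5
χ² = Σ (O − E)² / E
  dark-blue: (168 − 167.5)² / 167.5 = 0.0015
  light-blue: (331 − 335)² / 335 = 0.0478
  white: (171 − 167.5)² / 167.5 = 0.0731
χ² = 0.0015 + 0.0478 + 0.0731 = 0.1224 ≈ 0.122

0.122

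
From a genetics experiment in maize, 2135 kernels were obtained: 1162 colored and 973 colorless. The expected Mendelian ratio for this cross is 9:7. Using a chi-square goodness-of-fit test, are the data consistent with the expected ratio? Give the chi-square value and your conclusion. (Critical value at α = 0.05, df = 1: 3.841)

2.886; consistent

Under the 9:7 hypothesis (Σ ratio = 16, N = 2135):
  colored: 2135 × 9/16 = 1200.9375
  colorless: 2135 × 7/16 = 934.0625
χ² = Σ (O − E)² / E
  colored: (1162 − 1200.9375)² / 1200.9375 = 1.2625
  colorless: (973 − 934.0625)² / 934.0625 = 1.6232
χ² = 1.2625 + 1.6232 = 2.8857 ≈ 2.886
Degrees of freedom = 2 − 1 = 1; critical value at α = 0.05 is 3.841.
Since 2.886 < 3.841, we fail to reject the null hypothesis — the data are consistent with the 9:7 ratio.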